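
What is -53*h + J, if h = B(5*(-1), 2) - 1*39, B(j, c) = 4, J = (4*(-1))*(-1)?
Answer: 1859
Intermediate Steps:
J = 4 (J = -4*(-1) = 4)
h = -35 (h = 4 - 1*39 = 4 - 39 = -35)
-53*h + J = -53*(-35) + 4 = 1855 + 4 = 1859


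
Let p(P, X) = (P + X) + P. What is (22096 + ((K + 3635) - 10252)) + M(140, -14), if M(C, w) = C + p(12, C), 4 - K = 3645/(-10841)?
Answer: 171150512/10841 ≈ 15787.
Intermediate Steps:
K = 47009/10841 (K = 4 - 3645/(-10841) = 4 - 3645*(-1)/10841 = 4 - 1*(-3645/10841) = 4 + 3645/10841 = 47009/10841 ≈ 4.3362)
p(P, X) = X + 2*P
M(C, w) = 24 + 2*C (M(C, w) = C + (C + 2*12) = C + (C + 24) = C + (24 + C) = 24 + 2*C)
(22096 + ((K + 3635) - 10252)) + M(140, -14) = (22096 + ((47009/10841 + 3635) - 10252)) + (24 + 2*140) = (22096 + (39454044/10841 - 10252)) + (24 + 280) = (22096 - 71687888/10841) + 304 = 167854848/10841 + 304 = 171150512/10841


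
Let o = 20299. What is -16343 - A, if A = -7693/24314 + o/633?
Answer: -252019903583/15390762 ≈ -16375.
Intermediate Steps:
A = 488680217/15390762 (A = -7693/24314 + 20299/633 = 488680217/15390762 ≈ 31.752)
-16343 - A = -16343 - 1*488680217/15390762 = -16343 - 488680217/15390762 = -252019903583/15390762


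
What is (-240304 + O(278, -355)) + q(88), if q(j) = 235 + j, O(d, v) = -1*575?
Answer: -240556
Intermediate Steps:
O(d, v) = -575
(-240304 + O(278, -355)) + q(88) = (-240304 - 575) + (235 + 88) = -240879 + 323 = -240556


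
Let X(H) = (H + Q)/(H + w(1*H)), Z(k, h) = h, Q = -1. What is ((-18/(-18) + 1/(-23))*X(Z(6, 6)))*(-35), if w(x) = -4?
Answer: -1925/23 ≈ -83.696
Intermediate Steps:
X(H) = (-1 + H)/(-4 + H) (X(H) = (H - 1)/(H - 4) = (-1 + H)/(-4 + H))
((-18/(-18) + 1/(-23))*X(Z(6, 6)))*(-35) = ((-18/(-18) + 1/(-23))*((-1 + 6)/(-4 + 6)))*(-35) = ((-18*(-1/18) + 1*(-1/23))*(5/2))*(-35) = ((1 - 1/23)*((½)*5))*(-35) = ((22/23)*(5/2))*(-35) = (55/23)*(-35) = -1925/23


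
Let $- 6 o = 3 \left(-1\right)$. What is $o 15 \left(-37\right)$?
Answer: $- \frac{555}{2} \approx -277.5$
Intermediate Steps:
$o = \frac{1}{2}$ ($o = - \frac{3 \left(-1\right)}{6} = \left(- \frac{1}{6}\right) \left(-3\right) = \frac{1}{2} \approx 0.5$)
$o 15 \left(-37\right) = \frac{1}{2} \cdot 15 \left(-37\right) = \frac{15}{2} \left(-37\right) = - \frac{555}{2}$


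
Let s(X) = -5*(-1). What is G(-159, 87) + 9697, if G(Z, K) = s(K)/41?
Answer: 397582/41 ≈ 9697.1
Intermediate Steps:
s(X) = 5
G(Z, K) = 5/41
G(-159, 87) + 9697 = 5/41 + 9697 = 397582/41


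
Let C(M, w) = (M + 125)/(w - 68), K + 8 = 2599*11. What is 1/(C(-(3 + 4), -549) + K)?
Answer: 617/17634359 ≈ 3.4989e-5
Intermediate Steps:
K = 28581 (K = -8 + 2599*11 = -8 + 28589 = 28581)
C(M, w) = (125 + M)/(-68 + w)
1/(C(-(3 + 4), -549) + K) = 1/((125 - (3 + 4))/(-68 - 549) + 28581) = 1/((125 - 1*7)/(-617) + 28581) = 1/(-(125 - 7)/617 + 28581) = 1/(-1/617*118 + 28581) = 1/(-118/617 + 28581) = 1/(17634359/617) = 617/17634359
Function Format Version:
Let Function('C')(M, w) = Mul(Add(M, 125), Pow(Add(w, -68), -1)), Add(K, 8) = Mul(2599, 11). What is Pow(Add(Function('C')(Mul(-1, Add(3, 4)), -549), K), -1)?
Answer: Rational(617, 17634359) ≈ 3.4989e-5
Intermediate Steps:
K = 28581 (K = Add(-8, Mul(2599, 11)) = Add(-8, 28589) = 28581)
Function('C')(M, w) = Mul(Pow(Add(-68, w), -1), Add(125, M)) (Function('C')(M, w) = Mul(Add(125, M), Pow(Add(-68, w), -1)) = Mul(Pow(Add(-68, w), -1), Add(125, M)))
Pow(Add(Function('C')(Mul(-1, Add(3, 4)), -549), K), -1) = Pow(Add(Mul(Pow(Add(-68, -549), -1), Add(125, Mul(-1, Add(3, 4)))), 28581), -1) = Pow(Add(Mul(Pow(-617, -1), Add(125, Mul(-1, 7))), 28581), -1) = Pow(Add(Mul(Rational(-1, 617), Add(125, -7)), 28581), -1) = Pow(Add(Mul(Rational(-1, 617), 118), 28581), -1) = Pow(Add(Rational(-118, 617), 28581), -1) = Pow(Rational(17634359, 617), -1) = Rational(617, 17634359)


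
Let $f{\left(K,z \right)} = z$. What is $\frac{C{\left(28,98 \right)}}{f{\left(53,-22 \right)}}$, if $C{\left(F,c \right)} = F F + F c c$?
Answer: $- \frac{134848}{11} \approx -12259.0$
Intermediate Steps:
$C{\left(F,c \right)} = F^{2} + F c^{2}$
$\frac{C{\left(28,98 \right)}}{f{\left(53,-22 \right)}} = \frac{28 \left(28 + 98^{2}\right)}{-22} = 28 \left(28 + 9604\right) \left(- \frac{1}{22}\right) = 28 \cdot 9632 \left(- \frac{1}{22}\right) = 269696 \left(- \frac{1}{22}\right) = - \frac{134848}{11}$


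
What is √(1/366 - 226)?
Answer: I*√30273690/366 ≈ 15.033*I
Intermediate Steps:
√(1/366 - 226) = √(-82715/366) = I*√30273690/366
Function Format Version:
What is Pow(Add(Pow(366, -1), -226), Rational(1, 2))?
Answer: Mul(Rational(1, 366), I, Pow(30273690, Rational(1, 2))) ≈ Mul(15.033, I)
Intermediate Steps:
Pow(Add(Pow(366, -1), -226), Rational(1, 2)) = Pow(Add(Rational(1, 366), -226), Rational(1, 2)) = Pow(Rational(-82715, 366), Rational(1, 2)) = Mul(Rational(1, 366), I, Pow(30273690, Rational(1, 2)))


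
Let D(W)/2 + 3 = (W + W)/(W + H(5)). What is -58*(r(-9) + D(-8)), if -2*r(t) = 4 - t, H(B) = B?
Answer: 319/3 ≈ 106.33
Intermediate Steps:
r(t) = -2 + t/2 (r(t) = -(4 - t)/2 = -2 + t/2)
D(W) = -6 + 4*W/(5 + W) (D(W) = -6 + 2*((W + W)/(W + 5)) = -6 + 2*((2*W)/(5 + W)) = -6 + 2*(2*W/(5 + W)) = -6 + 4*W/(5 + W))
-58*(r(-9) + D(-8)) = -58*((-2 + (½)*(-9)) + 2*(-15 - 1*(-8))/(5 - 8)) = -58*((-2 - 9/2) + 2*(-15 + 8)/(-3)) = -58*(-13/2 + 2*(-⅓)*(-7)) = -58*(-13/2 + 14/3) = -58*(-11/6) = 319/3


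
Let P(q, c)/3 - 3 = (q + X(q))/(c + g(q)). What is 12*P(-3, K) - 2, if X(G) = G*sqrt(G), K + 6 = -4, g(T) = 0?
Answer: 584/5 + 54*I*sqrt(3)/5 ≈ 116.8 + 18.706*I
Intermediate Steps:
K = -10 (K = -6 - 4 = -10)
X(G) = G**(3/2)
P(q, c) = 9 + 3*(q + q**(3/2))/c (P(q, c) = 9 + 3*((q + q**(3/2))/(c + 0)) = 9 + 3*((q + q**(3/2))/c) = 9 + 3*(q + q**(3/2))/c)
12*P(-3, K) - 2 = 12*(3*(-3 + (-3)**(3/2) + 3*(-10))/(-10)) - 2 = 12*(3*(-1/10)*(-3 - 3*I*sqrt(3) - 30)) - 2 = 12*(3*(-1/10)*(-33 - 3*I*sqrt(3))) - 2 = 12*(99/10 + 9*I*sqrt(3)/10) - 2 = (594/5 + 54*I*sqrt(3)/5) - 2 = 584/5 + 54*I*sqrt(3)/5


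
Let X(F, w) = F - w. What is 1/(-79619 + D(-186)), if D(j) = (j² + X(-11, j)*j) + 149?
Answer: -1/77424 ≈ -1.2916e-5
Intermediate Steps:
D(j) = 149 + j² + j*(-11 - j) (D(j) = (j² + (-11 - j)*j) + 149 = (j² + j*(-11 - j)) + 149 = 149 + j² + j*(-11 - j))
1/(-79619 + D(-186)) = 1/(-79619 + (149 - 11*(-186))) = 1/(-79619 + (149 + 2046)) = 1/(-79619 + 2195) = 1/(-77424) = -1/77424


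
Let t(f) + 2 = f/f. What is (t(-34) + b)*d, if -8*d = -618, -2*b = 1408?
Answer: -217845/4 ≈ -54461.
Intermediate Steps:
b = -704 (b = -½*1408 = -704)
d = 309/4 (d = -⅛*(-618) = 309/4 ≈ 77.250)
t(f) = -1 (t(f) = -2 + f/f = -2 + 1 = -1)
(t(-34) + b)*d = (-1 - 704)*(309/4) = -705*309/4 = -217845/4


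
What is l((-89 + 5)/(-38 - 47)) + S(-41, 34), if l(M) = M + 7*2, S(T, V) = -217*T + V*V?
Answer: 855779/85 ≈ 10068.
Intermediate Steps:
S(T, V) = V² - 217*T (S(T, V) = -217*T + V² = V² - 217*T)
l(M) = 14 + M (l(M) = M + 14 = 14 + M)
l((-89 + 5)/(-38 - 47)) + S(-41, 34) = (14 + (-89 + 5)/(-38 - 47)) + (34² - 217*(-41)) = (14 - 84/(-85)) + (1156 + 8897) = (14 - 84*(-1/85)) + 10053 = (14 + 84/85) + 10053 = 1274/85 + 10053 = 855779/85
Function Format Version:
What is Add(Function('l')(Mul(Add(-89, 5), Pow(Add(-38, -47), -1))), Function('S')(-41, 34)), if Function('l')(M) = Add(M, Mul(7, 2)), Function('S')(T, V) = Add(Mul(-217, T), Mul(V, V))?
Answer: Rational(855779, 85) ≈ 10068.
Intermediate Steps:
Function('S')(T, V) = Add(Pow(V, 2), Mul(-217, T)) (Function('S')(T, V) = Add(Mul(-217, T), Pow(V, 2)) = Add(Pow(V, 2), Mul(-217, T)))
Function('l')(M) = Add(14, M) (Function('l')(M) = Add(M, 14) = Add(14, M))
Add(Function('l')(Mul(Add(-89, 5), Pow(Add(-38, -47), -1))), Function('S')(-41, 34)) = Add(Add(14, Mul(Add(-89, 5), Pow(Add(-38, -47), -1))), Add(Pow(34, 2), Mul(-217, -41))) = Add(Add(14, Mul(-84, Pow(-85, -1))), Add(1156, 8897)) = Add(Add(14, Mul(-84, Rational(-1, 85))), 10053) = Add(Add(14, Rational(84, 85)), 10053) = Add(Rational(1274, 85), 10053) = Rational(855779, 85)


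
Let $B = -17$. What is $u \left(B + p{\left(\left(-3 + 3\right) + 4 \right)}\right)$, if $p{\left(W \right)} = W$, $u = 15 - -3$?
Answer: $-234$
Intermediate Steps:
$u = 18$ ($u = 15 + 3 = 18$)
$u \left(B + p{\left(\left(-3 + 3\right) + 4 \right)}\right) = 18 \left(-17 + \left(\left(-3 + 3\right) + 4\right)\right) = 18 \left(-17 + \left(0 + 4\right)\right) = 18 \left(-17 + 4\right) = 18 \left(-13\right) = -234$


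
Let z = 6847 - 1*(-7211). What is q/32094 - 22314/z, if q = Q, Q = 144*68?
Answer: -5356385/4177569 ≈ -1.2822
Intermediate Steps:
Q = 9792
q = 9792
z = 14058 (z = 6847 + 7211 = 14058)
q/32094 - 22314/z = 9792/32094 - 22314/14058 = 9792*(1/32094) - 22314*1/14058 = 544/1783 - 3719/2343 = -5356385/4177569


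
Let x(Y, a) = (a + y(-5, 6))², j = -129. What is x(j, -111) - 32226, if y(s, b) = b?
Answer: -21201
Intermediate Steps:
x(Y, a) = (6 + a)² (x(Y, a) = (a + 6)² = (6 + a)²)
x(j, -111) - 32226 = (6 - 111)² - 32226 = (-105)² - 32226 = 11025 - 32226 = -21201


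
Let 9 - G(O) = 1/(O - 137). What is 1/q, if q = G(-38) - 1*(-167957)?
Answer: 175/29394051 ≈ 5.9536e-6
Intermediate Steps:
G(O) = 9 - 1/(-137 + O) (G(O) = 9 - 1/(O - 137) = 9 - 1/(-137 + O))
q = 29394051/175 (q = (-1234 + 9*(-38))/(-137 - 38) - 1*(-167957) = (-1234 - 342)/(-175) + 167957 = -1/175*(-1576) + 167957 = 1576/175 + 167957 = 29394051/175 ≈ 1.6797e+5)
1/q = 1/(29394051/175) = 175/29394051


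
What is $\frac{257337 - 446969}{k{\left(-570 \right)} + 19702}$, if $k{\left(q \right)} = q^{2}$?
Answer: $- \frac{94816}{172301} \approx -0.55029$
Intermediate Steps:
$\frac{257337 - 446969}{k{\left(-570 \right)} + 19702} = \frac{257337 - 446969}{\left(-570\right)^{2} + 19702} = - \frac{189632}{324900 + 19702} = - \frac{189632}{344602} = \left(-189632\right) \frac{1}{344602} = - \frac{94816}{172301}$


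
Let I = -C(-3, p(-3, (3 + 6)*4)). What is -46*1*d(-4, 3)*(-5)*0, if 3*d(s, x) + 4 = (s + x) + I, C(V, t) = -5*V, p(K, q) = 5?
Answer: 0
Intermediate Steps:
I = -15 (I = -(-5)*(-3) = -1*15 = -15)
d(s, x) = -19/3 + s/3 + x/3 (d(s, x) = -4/3 + ((s + x) - 15)/3 = -4/3 + (-15 + s + x)/3 = -4/3 + (-5 + s/3 + x/3) = -19/3 + s/3 + x/3)
-46*1*d(-4, 3)*(-5)*0 = -46*1*(-19/3 + (⅓)*(-4) + (⅓)*3)*(-5)*0 = -46*1*(-19/3 - 4/3 + 1)*(-5)*0 = -46*1*(-20/3)*(-5)*0 = -(-920)*(-5)/3*0 = -46*100/3*0 = -4600/3*0 = 0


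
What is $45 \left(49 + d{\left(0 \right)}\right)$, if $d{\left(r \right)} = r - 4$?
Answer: $2025$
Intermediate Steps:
$d{\left(r \right)} = -4 + r$ ($d{\left(r \right)} = r - 4 = -4 + r$)
$45 \left(49 + d{\left(0 \right)}\right) = 45 \left(49 + \left(-4 + 0\right)\right) = 45 \left(49 - 4\right) = 45 \cdot 45 = 2025$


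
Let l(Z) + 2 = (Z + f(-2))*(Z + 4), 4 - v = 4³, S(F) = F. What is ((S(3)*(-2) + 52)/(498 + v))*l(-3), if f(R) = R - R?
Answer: -115/219 ≈ -0.52511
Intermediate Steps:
v = -60 (v = 4 - 1*4³ = 4 - 1*64 = 4 - 64 = -60)
f(R) = 0
l(Z) = -2 + Z*(4 + Z) (l(Z) = -2 + (Z + 0)*(Z + 4) = -2 + Z*(4 + Z))
((S(3)*(-2) + 52)/(498 + v))*l(-3) = ((3*(-2) + 52)/(498 - 60))*(-2 + (-3)² + 4*(-3)) = ((-6 + 52)/438)*(-2 + 9 - 12) = (46*(1/438))*(-5) = (23/219)*(-5) = -115/219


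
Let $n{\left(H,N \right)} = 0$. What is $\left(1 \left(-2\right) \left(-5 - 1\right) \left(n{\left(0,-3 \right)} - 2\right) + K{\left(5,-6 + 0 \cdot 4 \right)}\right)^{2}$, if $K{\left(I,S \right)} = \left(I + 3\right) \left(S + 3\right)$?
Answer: $2304$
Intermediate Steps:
$K{\left(I,S \right)} = \left(3 + I\right) \left(3 + S\right)$
$\left(1 \left(-2\right) \left(-5 - 1\right) \left(n{\left(0,-3 \right)} - 2\right) + K{\left(5,-6 + 0 \cdot 4 \right)}\right)^{2} = \left(1 \left(-2\right) \left(-5 - 1\right) \left(0 - 2\right) + \left(9 + 3 \cdot 5 + 3 \left(-6 + 0 \cdot 4\right) + 5 \left(-6 + 0 \cdot 4\right)\right)\right)^{2} = \left(- 2 \left(\left(-6\right) \left(-2\right)\right) + \left(9 + 15 + 3 \left(-6 + 0\right) + 5 \left(-6 + 0\right)\right)\right)^{2} = \left(\left(-2\right) 12 + \left(9 + 15 + 3 \left(-6\right) + 5 \left(-6\right)\right)\right)^{2} = \left(-24 + \left(9 + 15 - 18 - 30\right)\right)^{2} = \left(-24 - 24\right)^{2} = \left(-48\right)^{2} = 2304$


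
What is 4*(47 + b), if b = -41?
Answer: 24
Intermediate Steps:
4*(47 + b) = 4*(47 - 41) = 4*6 = 24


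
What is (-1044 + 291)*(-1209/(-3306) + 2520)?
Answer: -2091414579/1102 ≈ -1.8978e+6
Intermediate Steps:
(-1044 + 291)*(-1209/(-3306) + 2520) = -753*(-1209*(-1/3306) + 2520) = -753*(403/1102 + 2520) = -753*2777443/1102 = -2091414579/1102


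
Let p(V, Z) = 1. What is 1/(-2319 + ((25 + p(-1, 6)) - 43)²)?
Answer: -1/2030 ≈ -0.00049261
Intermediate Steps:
1/(-2319 + ((25 + p(-1, 6)) - 43)²) = 1/(-2319 + ((25 + 1) - 43)²) = 1/(-2319 + (26 - 43)²) = 1/(-2319 + (-17)²) = 1/(-2319 + 289) = 1/(-2030) = -1/2030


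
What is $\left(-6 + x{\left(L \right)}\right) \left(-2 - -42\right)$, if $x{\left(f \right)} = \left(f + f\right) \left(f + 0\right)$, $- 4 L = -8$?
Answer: $80$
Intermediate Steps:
$L = 2$ ($L = \left(- \frac{1}{4}\right) \left(-8\right) = 2$)
$x{\left(f \right)} = 2 f^{2}$ ($x{\left(f \right)} = 2 f f = 2 f^{2}$)
$\left(-6 + x{\left(L \right)}\right) \left(-2 - -42\right) = \left(-6 + 2 \cdot 2^{2}\right) \left(-2 - -42\right) = \left(-6 + 2 \cdot 4\right) \left(-2 + 42\right) = \left(-6 + 8\right) 40 = 2 \cdot 40 = 80$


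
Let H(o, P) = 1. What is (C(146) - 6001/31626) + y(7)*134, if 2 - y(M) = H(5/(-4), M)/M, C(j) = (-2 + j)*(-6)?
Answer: -19460509/31626 ≈ -615.33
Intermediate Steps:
C(j) = 12 - 6*j
y(M) = 2 - 1/M
(C(146) - 6001/31626) + y(7)*134 = ((12 - 6*146) - 6001/31626) + (2 - 1/7)*134 = ((12 - 876) - 6001*1/31626) + (2 - 1*⅐)*134 = (-864 - 6001/31626) + (2 - ⅐)*134 = -27330865/31626 + (13/7)*134 = -27330865/31626 + 1742/7 = -19460509/31626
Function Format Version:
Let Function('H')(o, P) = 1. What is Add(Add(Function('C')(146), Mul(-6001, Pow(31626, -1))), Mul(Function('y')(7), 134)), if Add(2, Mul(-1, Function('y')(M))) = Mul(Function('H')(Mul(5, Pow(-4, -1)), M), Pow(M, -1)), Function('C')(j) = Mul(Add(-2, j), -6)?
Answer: Rational(-19460509, 31626) ≈ -615.33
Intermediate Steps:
Function('C')(j) = Add(12, Mul(-6, j))
Function('y')(M) = Add(2, Mul(-1, Pow(M, -1))) (Function('y')(M) = Add(2, Mul(-1, Mul(1, Pow(M, -1)))) = Add(2, Mul(-1, Pow(M, -1))))
Add(Add(Function('C')(146), Mul(-6001, Pow(31626, -1))), Mul(Function('y')(7), 134)) = Add(Add(Add(12, Mul(-6, 146)), Mul(-6001, Pow(31626, -1))), Mul(Add(2, Mul(-1, Pow(7, -1))), 134)) = Add(Add(Add(12, -876), Mul(-6001, Rational(1, 31626))), Mul(Add(2, Mul(-1, Rational(1, 7))), 134)) = Add(Add(-864, Rational(-6001, 31626)), Mul(Add(2, Rational(-1, 7)), 134)) = Add(Rational(-27330865, 31626), Mul(Rational(13, 7), 134)) = Add(Rational(-27330865, 31626), Rational(1742, 7)) = Rational(-19460509, 31626)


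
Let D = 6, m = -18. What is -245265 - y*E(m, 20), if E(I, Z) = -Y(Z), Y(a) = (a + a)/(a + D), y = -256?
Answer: -3193565/13 ≈ -2.4566e+5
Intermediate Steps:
Y(a) = 2*a/(6 + a) (Y(a) = (a + a)/(a + 6) = (2*a)/(6 + a) = 2*a/(6 + a))
E(I, Z) = -2*Z/(6 + Z)
-245265 - y*E(m, 20) = -245265 - (-256)*(-2*20/(6 + 20)) = -245265 - (-256)*(-2*20/26) = -245265 - (-256)*(-2*20*1/26) = -245265 - (-256)*(-20)/13 = -245265 - 1*5120/13 = -245265 - 5120/13 = -3193565/13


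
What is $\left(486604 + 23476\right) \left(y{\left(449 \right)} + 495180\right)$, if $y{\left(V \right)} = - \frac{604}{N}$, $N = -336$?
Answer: $\frac{5304228957920}{21} \approx 2.5258 \cdot 10^{11}$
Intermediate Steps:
$y{\left(V \right)} = \frac{151}{84}$ ($y{\left(V \right)} = - \frac{604}{-336} = \left(-604\right) \left(- \frac{1}{336}\right) = \frac{151}{84}$)
$\left(486604 + 23476\right) \left(y{\left(449 \right)} + 495180\right) = \left(486604 + 23476\right) \left(\frac{151}{84} + 495180\right) = 510080 \cdot \frac{41595271}{84} = \frac{5304228957920}{21}$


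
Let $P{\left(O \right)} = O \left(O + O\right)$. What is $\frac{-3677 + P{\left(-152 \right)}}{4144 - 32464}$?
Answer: $- \frac{14177}{9440} \approx -1.5018$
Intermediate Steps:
$P{\left(O \right)} = 2 O^{2}$ ($P{\left(O \right)} = O 2 O = 2 O^{2}$)
$\frac{-3677 + P{\left(-152 \right)}}{4144 - 32464} = \frac{-3677 + 2 \left(-152\right)^{2}}{4144 - 32464} = \frac{-3677 + 2 \cdot 23104}{-28320} = \left(-3677 + 46208\right) \left(- \frac{1}{28320}\right) = 42531 \left(- \frac{1}{28320}\right) = - \frac{14177}{9440}$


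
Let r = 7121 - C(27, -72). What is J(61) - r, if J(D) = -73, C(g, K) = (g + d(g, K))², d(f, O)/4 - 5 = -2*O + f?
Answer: 527167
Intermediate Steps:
d(f, O) = 20 - 8*O + 4*f (d(f, O) = 20 + 4*(-2*O + f) = 20 + 4*(f - 2*O) = 20 + (-8*O + 4*f) = 20 - 8*O + 4*f)
C(g, K) = (20 - 8*K + 5*g)² (C(g, K) = (g + (20 - 8*K + 4*g))² = (20 - 8*K + 5*g)²)
r = -527240 (r = 7121 - (20 - 8*(-72) + 5*27)² = 7121 - (20 + 576 + 135)² = 7121 - 1*731² = 7121 - 1*534361 = 7121 - 534361 = -527240)
J(61) - r = -73 - 1*(-527240) = -73 + 527240 = 527167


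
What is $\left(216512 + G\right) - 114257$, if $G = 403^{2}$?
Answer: $264664$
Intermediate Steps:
$G = 162409$
$\left(216512 + G\right) - 114257 = \left(216512 + 162409\right) - 114257 = 378921 - 114257 = 264664$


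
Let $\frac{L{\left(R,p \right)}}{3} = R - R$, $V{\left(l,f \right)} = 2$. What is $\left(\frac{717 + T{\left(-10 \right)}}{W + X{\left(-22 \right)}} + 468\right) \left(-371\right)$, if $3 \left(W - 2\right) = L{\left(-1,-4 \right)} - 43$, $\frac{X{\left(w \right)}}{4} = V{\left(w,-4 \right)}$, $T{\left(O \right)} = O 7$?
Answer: $- \frac{1537053}{13} \approx -1.1823 \cdot 10^{5}$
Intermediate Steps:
$T{\left(O \right)} = 7 O$
$X{\left(w \right)} = 8$ ($X{\left(w \right)} = 4 \cdot 2 = 8$)
$L{\left(R,p \right)} = 0$ ($L{\left(R,p \right)} = 3 \left(R - R\right) = 3 \cdot 0 = 0$)
$W = - \frac{37}{3}$ ($W = 2 + \frac{0 - 43}{3} = 2 + \frac{1}{3} \left(-43\right) = 2 - \frac{43}{3} = - \frac{37}{3} \approx -12.333$)
$\left(\frac{717 + T{\left(-10 \right)}}{W + X{\left(-22 \right)}} + 468\right) \left(-371\right) = \left(\frac{717 + 7 \left(-10\right)}{- \frac{37}{3} + 8} + 468\right) \left(-371\right) = \left(\frac{717 - 70}{- \frac{13}{3}} + 468\right) \left(-371\right) = \left(647 \left(- \frac{3}{13}\right) + 468\right) \left(-371\right) = \left(- \frac{1941}{13} + 468\right) \left(-371\right) = \frac{4143}{13} \left(-371\right) = - \frac{1537053}{13}$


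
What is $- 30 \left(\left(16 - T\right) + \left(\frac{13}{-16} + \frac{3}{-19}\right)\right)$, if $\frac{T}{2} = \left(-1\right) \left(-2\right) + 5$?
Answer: $- \frac{4695}{152} \approx -30.888$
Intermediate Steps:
$T = 14$ ($T = 2 \left(\left(-1\right) \left(-2\right) + 5\right) = 2 \left(2 + 5\right) = 2 \cdot 7 = 14$)
$- 30 \left(\left(16 - T\right) + \left(\frac{13}{-16} + \frac{3}{-19}\right)\right) = - 30 \left(\left(16 - 14\right) + \left(\frac{13}{-16} + \frac{3}{-19}\right)\right) = - 30 \left(\left(16 - 14\right) + \left(13 \left(- \frac{1}{16}\right) + 3 \left(- \frac{1}{19}\right)\right)\right) = - 30 \left(2 - \frac{295}{304}\right) = \left(-30\right) \frac{313}{304} = - \frac{4695}{152}$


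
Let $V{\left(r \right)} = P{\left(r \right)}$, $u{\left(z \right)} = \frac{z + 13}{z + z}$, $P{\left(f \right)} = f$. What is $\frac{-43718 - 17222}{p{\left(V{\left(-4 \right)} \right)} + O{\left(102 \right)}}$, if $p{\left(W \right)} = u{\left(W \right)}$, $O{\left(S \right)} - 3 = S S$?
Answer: $- \frac{487520}{83247} \approx -5.8563$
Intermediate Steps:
$u{\left(z \right)} = \frac{13 + z}{2 z}$
$O{\left(S \right)} = 3 + S^{2}$ ($O{\left(S \right)} = 3 + S S = 3 + S^{2}$)
$V{\left(r \right)} = r$
$p{\left(W \right)} = \frac{13 + W}{2 W}$
$\frac{-43718 - 17222}{p{\left(V{\left(-4 \right)} \right)} + O{\left(102 \right)}} = \frac{-43718 - 17222}{\frac{13 - 4}{2 \left(-4\right)} + \left(3 + 102^{2}\right)} = - \frac{60940}{\frac{1}{2} \left(- \frac{1}{4}\right) 9 + \left(3 + 10404\right)} = - \frac{60940}{- \frac{9}{8} + 10407} = - \frac{60940}{\frac{83247}{8}} = \left(-60940\right) \frac{8}{83247} = - \frac{487520}{83247}$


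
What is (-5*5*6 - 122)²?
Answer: 73984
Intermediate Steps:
(-5*5*6 - 122)² = (-25*6 - 122)² = (-150 - 122)² = (-272)² = 73984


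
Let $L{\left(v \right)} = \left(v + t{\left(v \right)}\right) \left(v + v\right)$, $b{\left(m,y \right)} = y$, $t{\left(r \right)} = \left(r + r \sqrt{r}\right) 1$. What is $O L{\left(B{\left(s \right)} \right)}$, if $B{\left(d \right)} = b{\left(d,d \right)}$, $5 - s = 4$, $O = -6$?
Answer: $-36$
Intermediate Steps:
$s = 1$ ($s = 5 - 4 = 1$)
$t{\left(r \right)} = r + r^{\frac{3}{2}}$ ($t{\left(r \right)} = \left(r + r^{\frac{3}{2}}\right) 1 = r + r^{\frac{3}{2}}$)
$B{\left(d \right)} = d$
$L{\left(v \right)} = 2 v \left(v^{\frac{3}{2}} + 2 v\right)$ ($L{\left(v \right)} = \left(v + \left(v + v^{\frac{3}{2}}\right)\right) \left(v + v\right) = \left(v^{\frac{3}{2}} + 2 v\right) 2 v = 2 v \left(v^{\frac{3}{2}} + 2 v\right)$)
$O L{\left(B{\left(s \right)} \right)} = - 6 \cdot 2 \cdot 1 \left(1^{\frac{3}{2}} + 2 \cdot 1\right) = - 6 \cdot 2 \cdot 1 \left(1 + 2\right) = - 6 \cdot 2 \cdot 1 \cdot 3 = \left(-6\right) 6 = -36$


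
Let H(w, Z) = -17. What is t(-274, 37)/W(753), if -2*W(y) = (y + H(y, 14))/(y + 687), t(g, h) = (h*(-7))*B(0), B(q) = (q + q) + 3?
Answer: 69930/23 ≈ 3040.4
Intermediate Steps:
B(q) = 3 + 2*q (B(q) = 2*q + 3 = 3 + 2*q)
t(g, h) = -21*h (t(g, h) = (h*(-7))*(3 + 2*0) = (-7*h)*(3 + 0) = -7*h*3 = -21*h)
W(y) = -(-17 + y)/(2*(687 + y)) (W(y) = -(y - 17)/(2*(y + 687)) = -(-17 + y)/(2*(687 + y)))
t(-274, 37)/W(753) = (-21*37)/(((17 - 1*753)/(2*(687 + 753)))) = -777*2880/(17 - 753) = -777/((½)*(1/1440)*(-736)) = -777/(-23/90) = -777*(-90/23) = 69930/23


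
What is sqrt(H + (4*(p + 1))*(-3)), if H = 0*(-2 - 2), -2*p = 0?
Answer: 2*I*sqrt(3) ≈ 3.4641*I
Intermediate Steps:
p = 0 (p = -1/2*0 = 0)
H = 0 (H = 0*(-4) = 0)
sqrt(H + (4*(p + 1))*(-3)) = sqrt(0 + (4*(0 + 1))*(-3)) = sqrt(0 + (4*1)*(-3)) = sqrt(0 + 4*(-3)) = sqrt(0 - 12) = sqrt(-12) = 2*I*sqrt(3)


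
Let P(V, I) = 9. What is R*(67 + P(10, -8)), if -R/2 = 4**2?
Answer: -2432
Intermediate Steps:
R = -32 (R = -2*4**2 = -2*16 = -32)
R*(67 + P(10, -8)) = -32*(67 + 9) = -32*76 = -2432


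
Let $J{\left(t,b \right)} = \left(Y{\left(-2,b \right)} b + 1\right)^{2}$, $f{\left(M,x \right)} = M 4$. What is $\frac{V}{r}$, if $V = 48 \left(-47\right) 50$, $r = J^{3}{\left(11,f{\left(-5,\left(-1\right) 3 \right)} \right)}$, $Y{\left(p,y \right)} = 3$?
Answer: $- \frac{112800}{42180533641} \approx -2.6742 \cdot 10^{-6}$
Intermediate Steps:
$f{\left(M,x \right)} = 4 M$
$J{\left(t,b \right)} = \left(1 + 3 b\right)^{2}$ ($J{\left(t,b \right)} = \left(3 b + 1\right)^{2} = \left(1 + 3 b\right)^{2}$)
$r = 42180533641$ ($r = \left(\left(1 + 3 \cdot 4 \left(-5\right)\right)^{2}\right)^{3} = \left(\left(1 + 3 \left(-20\right)\right)^{2}\right)^{3} = \left(\left(1 - 60\right)^{2}\right)^{3} = \left(\left(-59\right)^{2}\right)^{3} = 3481^{3} = 42180533641$)
$V = -112800$ ($V = \left(-2256\right) 50 = -112800$)
$\frac{V}{r} = - \frac{112800}{42180533641}$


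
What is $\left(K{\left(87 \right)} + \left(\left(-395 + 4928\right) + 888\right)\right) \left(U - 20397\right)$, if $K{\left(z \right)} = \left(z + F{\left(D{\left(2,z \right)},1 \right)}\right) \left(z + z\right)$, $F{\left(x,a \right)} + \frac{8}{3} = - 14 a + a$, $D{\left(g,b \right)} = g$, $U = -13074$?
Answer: $-596888343$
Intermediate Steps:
$F{\left(x,a \right)} = - \frac{8}{3} - 13 a$ ($F{\left(x,a \right)} = - \frac{8}{3} + \left(- 14 a + a\right) = - \frac{8}{3} - 13 a$)
$K{\left(z \right)} = 2 z \left(- \frac{47}{3} + z\right)$ ($K{\left(z \right)} = \left(z - \frac{47}{3}\right) \left(z + z\right) = \left(z - \frac{47}{3}\right) 2 z = \left(- \frac{47}{3} + z\right) 2 z = 2 z \left(- \frac{47}{3} + z\right)$)
$\left(K{\left(87 \right)} + \left(\left(-395 + 4928\right) + 888\right)\right) \left(U - 20397\right) = \left(\frac{2}{3} \cdot 87 \left(-47 + 3 \cdot 87\right) + \left(\left(-395 + 4928\right) + 888\right)\right) \left(-13074 - 20397\right) = \left(\frac{2}{3} \cdot 87 \left(-47 + 261\right) + \left(4533 + 888\right)\right) \left(-33471\right) = \left(\frac{2}{3} \cdot 87 \cdot 214 + 5421\right) \left(-33471\right) = \left(12412 + 5421\right) \left(-33471\right) = 17833 \left(-33471\right) = -596888343$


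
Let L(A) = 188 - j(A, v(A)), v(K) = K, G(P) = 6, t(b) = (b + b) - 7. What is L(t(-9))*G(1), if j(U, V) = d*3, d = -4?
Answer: 1200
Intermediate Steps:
t(b) = -7 + 2*b (t(b) = 2*b - 7 = -7 + 2*b)
j(U, V) = -12 (j(U, V) = -4*3 = -12)
L(A) = 200 (L(A) = 188 - 1*(-12) = 188 + 12 = 200)
L(t(-9))*G(1) = 200*6 = 1200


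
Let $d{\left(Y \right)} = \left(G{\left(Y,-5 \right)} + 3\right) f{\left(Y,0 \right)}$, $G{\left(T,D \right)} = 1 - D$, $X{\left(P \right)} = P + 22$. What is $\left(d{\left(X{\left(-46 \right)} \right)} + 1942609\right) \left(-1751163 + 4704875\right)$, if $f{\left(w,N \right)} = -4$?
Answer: $5737801180976$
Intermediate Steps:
$X{\left(P \right)} = 22 + P$
$d{\left(Y \right)} = -36$ ($d{\left(Y \right)} = \left(\left(1 - -5\right) + 3\right) \left(-4\right) = \left(\left(1 + 5\right) + 3\right) \left(-4\right) = \left(6 + 3\right) \left(-4\right) = 9 \left(-4\right) = -36$)
$\left(d{\left(X{\left(-46 \right)} \right)} + 1942609\right) \left(-1751163 + 4704875\right) = \left(-36 + 1942609\right) \left(-1751163 + 4704875\right) = 1942573 \cdot 2953712 = 5737801180976$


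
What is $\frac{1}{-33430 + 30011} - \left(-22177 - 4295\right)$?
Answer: $\frac{90507767}{3419} \approx 26472.0$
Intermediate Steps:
$\frac{1}{-33430 + 30011} - \left(-22177 - 4295\right) = \frac{1}{-3419} - \left(-22177 - 4295\right) = - \frac{1}{3419} - -26472 = - \frac{1}{3419} + 26472 = \frac{90507767}{3419}$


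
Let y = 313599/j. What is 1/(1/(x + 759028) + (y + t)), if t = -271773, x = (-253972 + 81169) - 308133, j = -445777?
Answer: -123967017484/33690975451606463 ≈ -3.6795e-6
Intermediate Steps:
x = -480936 (x = -172803 - 308133 = -480936)
y = -313599/445777 (y = 313599/(-445777) = 313599*(-1/445777) = -313599/445777 ≈ -0.70349)
1/(1/(x + 759028) + (y + t)) = 1/(1/(-480936 + 759028) + (-313599/445777 - 271773)) = 1/(1/278092 - 121150466220/445777) = 1/(-33690975451606463/123967017484) = -123967017484/33690975451606463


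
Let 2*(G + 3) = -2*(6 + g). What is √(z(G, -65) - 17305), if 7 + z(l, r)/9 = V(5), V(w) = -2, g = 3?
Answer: I*√17386 ≈ 131.86*I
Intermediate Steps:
G = -12 (G = -3 + (-2*(6 + 3))/2 = -3 + (-2*9)/2 = -3 + (½)*(-18) = -3 - 9 = -12)
z(l, r) = -81 (z(l, r) = -63 + 9*(-2) = -63 - 18 = -81)
√(z(G, -65) - 17305) = √(-81 - 17305) = √(-17386) = I*√17386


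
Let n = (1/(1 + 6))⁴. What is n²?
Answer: 1/5764801 ≈ 1.7347e-7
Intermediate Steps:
n = 1/2401 (n = (1/7)⁴ = (⅐)⁴ = 1/2401 ≈ 0.00041649)
n² = (1/2401)² = 1/5764801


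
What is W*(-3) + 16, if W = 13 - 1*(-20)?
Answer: -83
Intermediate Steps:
W = 33 (W = 13 + 20 = 33)
W*(-3) + 16 = 33*(-3) + 16 = -99 + 16 = -83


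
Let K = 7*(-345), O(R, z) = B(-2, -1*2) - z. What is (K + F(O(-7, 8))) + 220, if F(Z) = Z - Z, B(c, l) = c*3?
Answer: -2195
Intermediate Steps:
B(c, l) = 3*c
O(R, z) = -6 - z (O(R, z) = 3*(-2) - z = -6 - z)
F(Z) = 0
K = -2415
(K + F(O(-7, 8))) + 220 = (-2415 + 0) + 220 = -2415 + 220 = -2195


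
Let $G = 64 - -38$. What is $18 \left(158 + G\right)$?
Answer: $4680$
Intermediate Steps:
$G = 102$ ($G = 64 + 38 = 102$)
$18 \left(158 + G\right) = 18 \left(158 + 102\right) = 18 \cdot 260 = 4680$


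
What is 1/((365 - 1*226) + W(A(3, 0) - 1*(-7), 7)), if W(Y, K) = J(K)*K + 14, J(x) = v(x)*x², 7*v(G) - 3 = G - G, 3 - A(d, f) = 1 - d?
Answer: 1/300 ≈ 0.0033333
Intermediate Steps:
A(d, f) = 2 + d (A(d, f) = 3 - (1 - d) = 3 + (-1 + d) = 2 + d)
v(G) = 3/7 (v(G) = 3/7 + (G - G)/7 = 3/7 + (⅐)*0 = 3/7 + 0 = 3/7)
J(x) = 3*x²/7
W(Y, K) = 14 + 3*K³/7 (W(Y, K) = (3*K²/7)*K + 14 = 3*K³/7 + 14 = 14 + 3*K³/7)
1/((365 - 1*226) + W(A(3, 0) - 1*(-7), 7)) = 1/((365 - 1*226) + (14 + (3/7)*7³)) = 1/((365 - 226) + (14 + (3/7)*343)) = 1/(139 + (14 + 147)) = 1/(139 + 161) = 1/300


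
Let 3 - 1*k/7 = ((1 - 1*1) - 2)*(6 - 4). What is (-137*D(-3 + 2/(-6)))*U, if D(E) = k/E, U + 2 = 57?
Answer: 221529/2 ≈ 1.1076e+5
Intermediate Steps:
U = 55 (U = -2 + 57 = 55)
k = 49 (k = 21 - 7*((1 - 1*1) - 2)*(6 - 4) = 21 - 7*((1 - 1) - 2)*2 = 21 - 7*(0 - 2)*2 = 21 - (-14)*2 = 21 - 7*(-4) = 21 + 28 = 49)
D(E) = 49/E
(-137*D(-3 + 2/(-6)))*U = -6713/(-3 + 2/(-6))*55 = -6713/(-3 + 2*(-1/6))*55 = -6713/(-3 - 1/3)*55 = -6713/(-10/3)*55 = -6713*(-3)/10*55 = -137*(-147/10)*55 = (20139/10)*55 = 221529/2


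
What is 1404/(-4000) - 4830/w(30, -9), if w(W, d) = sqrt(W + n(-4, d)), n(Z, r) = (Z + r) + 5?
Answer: -351/1000 - 2415*sqrt(22)/11 ≈ -1030.1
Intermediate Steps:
n(Z, r) = 5 + Z + r
w(W, d) = sqrt(1 + W + d) (w(W, d) = sqrt(W + (5 - 4 + d)) = sqrt(W + (1 + d)) = sqrt(1 + W + d))
1404/(-4000) - 4830/w(30, -9) = 1404/(-4000) - 4830/sqrt(1 + 30 - 9) = 1404*(-1/4000) - 4830*sqrt(22)/22 = -351/1000 - 2415*sqrt(22)/11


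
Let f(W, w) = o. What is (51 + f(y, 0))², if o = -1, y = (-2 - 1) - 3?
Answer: 2500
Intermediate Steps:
y = -6 (y = -3 - 3 = -6)
f(W, w) = -1
(51 + f(y, 0))² = (51 - 1)² = 50² = 2500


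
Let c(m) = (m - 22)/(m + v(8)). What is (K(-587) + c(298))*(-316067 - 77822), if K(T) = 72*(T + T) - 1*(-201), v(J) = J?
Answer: 1693971243959/51 ≈ 3.3215e+10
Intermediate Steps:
c(m) = (-22 + m)/(8 + m) (c(m) = (m - 22)/(m + 8) = (-22 + m)/(8 + m))
K(T) = 201 + 144*T (K(T) = 72*(2*T) + 201 = 144*T + 201 = 201 + 144*T)
(K(-587) + c(298))*(-316067 - 77822) = ((201 + 144*(-587)) + (-22 + 298)/(8 + 298))*(-316067 - 77822) = ((201 - 84528) + 276/306)*(-393889) = (-84327 + (1/306)*276)*(-393889) = (-84327 + 46/51)*(-393889) = -4300631/51*(-393889) = 1693971243959/51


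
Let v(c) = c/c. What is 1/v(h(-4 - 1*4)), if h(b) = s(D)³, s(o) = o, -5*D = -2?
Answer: 1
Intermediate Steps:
D = ⅖ (D = -⅕*(-2) = ⅖ ≈ 0.40000)
h(b) = 8/125 (h(b) = (⅖)³ = 8/125)
v(c) = 1
1/v(h(-4 - 1*4)) = 1/1 = 1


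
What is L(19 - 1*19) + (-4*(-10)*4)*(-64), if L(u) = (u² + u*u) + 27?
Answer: -10213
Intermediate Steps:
L(u) = 27 + 2*u² (L(u) = (u² + u²) + 27 = 2*u² + 27 = 27 + 2*u²)
L(19 - 1*19) + (-4*(-10)*4)*(-64) = (27 + 2*(19 - 1*19)²) + (-4*(-10)*4)*(-64) = (27 + 2*(19 - 19)²) + (40*4)*(-64) = (27 + 2*0²) + 160*(-64) = (27 + 2*0) - 10240 = (27 + 0) - 10240 = 27 - 10240 = -10213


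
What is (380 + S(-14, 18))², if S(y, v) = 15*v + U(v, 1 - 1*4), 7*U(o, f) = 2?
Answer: 20720704/49 ≈ 4.2287e+5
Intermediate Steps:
U(o, f) = 2/7 (U(o, f) = (⅐)*2 = 2/7)
S(y, v) = 2/7 + 15*v (S(y, v) = 15*v + 2/7 = 2/7 + 15*v)
(380 + S(-14, 18))² = (380 + (2/7 + 15*18))² = (380 + (2/7 + 270))² = (380 + 1892/7)² = (4552/7)² = 20720704/49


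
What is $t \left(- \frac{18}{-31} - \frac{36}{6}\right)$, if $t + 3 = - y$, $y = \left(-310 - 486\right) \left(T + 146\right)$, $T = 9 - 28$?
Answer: $- \frac{16982952}{31} \approx -5.4784 \cdot 10^{5}$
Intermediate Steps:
$T = -19$
$y = -101092$ ($y = \left(-310 - 486\right) \left(-19 + 146\right) = \left(-796\right) 127 = -101092$)
$t = 101089$ ($t = -3 - -101092 = -3 + 101092 = 101089$)
$t \left(- \frac{18}{-31} - \frac{36}{6}\right) = 101089 \left(- \frac{18}{-31} - \frac{36}{6}\right) = 101089 \left(\left(-18\right) \left(- \frac{1}{31}\right) - 6\right) = 101089 \left(\frac{18}{31} - 6\right) = 101089 \left(- \frac{168}{31}\right) = - \frac{16982952}{31}$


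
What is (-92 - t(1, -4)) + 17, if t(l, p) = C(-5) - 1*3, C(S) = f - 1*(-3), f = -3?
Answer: -72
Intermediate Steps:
C(S) = 0 (C(S) = -3 - 1*(-3) = -3 + 3 = 0)
t(l, p) = -3 (t(l, p) = 0 - 1*3 = 0 - 3 = -3)
(-92 - t(1, -4)) + 17 = (-92 - 1*(-3)) + 17 = (-92 + 3) + 17 = -89 + 17 = -72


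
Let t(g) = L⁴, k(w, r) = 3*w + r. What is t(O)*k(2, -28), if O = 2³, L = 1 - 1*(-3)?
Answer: -5632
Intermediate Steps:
L = 4 (L = 1 + 3 = 4)
O = 8
k(w, r) = r + 3*w
t(g) = 256 (t(g) = 4⁴ = 256)
t(O)*k(2, -28) = 256*(-28 + 3*2) = 256*(-28 + 6) = 256*(-22) = -5632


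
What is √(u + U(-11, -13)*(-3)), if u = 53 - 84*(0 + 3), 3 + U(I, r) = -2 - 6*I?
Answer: I*√382 ≈ 19.545*I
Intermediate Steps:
U(I, r) = -5 - 6*I (U(I, r) = -3 + (-2 - 6*I) = -5 - 6*I)
u = -199 (u = 53 - 84*3 = 53 - 252 = -199)
√(u + U(-11, -13)*(-3)) = √(-199 + (-5 - 6*(-11))*(-3)) = √(-199 + (-5 + 66)*(-3)) = √(-199 + 61*(-3)) = √(-199 - 183) = √(-382) = I*√382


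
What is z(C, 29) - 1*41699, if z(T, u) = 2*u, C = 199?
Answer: -41641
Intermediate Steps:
z(C, 29) - 1*41699 = 2*29 - 1*41699 = 58 - 41699 = -41641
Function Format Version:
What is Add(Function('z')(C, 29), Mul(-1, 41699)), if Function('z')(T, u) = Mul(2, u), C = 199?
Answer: -41641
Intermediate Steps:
Add(Function('z')(C, 29), Mul(-1, 41699)) = Add(Mul(2, 29), Mul(-1, 41699)) = Add(58, -41699) = -41641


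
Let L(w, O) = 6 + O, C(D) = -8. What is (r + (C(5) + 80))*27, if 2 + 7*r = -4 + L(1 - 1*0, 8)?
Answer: 13824/7 ≈ 1974.9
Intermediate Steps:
r = 8/7 (r = -2/7 + (-4 + (6 + 8))/7 = -2/7 + (-4 + 14)/7 = -2/7 + (1/7)*10 = -2/7 + 10/7 = 8/7 ≈ 1.1429)
(r + (C(5) + 80))*27 = (8/7 + (-8 + 80))*27 = (8/7 + 72)*27 = (512/7)*27 = 13824/7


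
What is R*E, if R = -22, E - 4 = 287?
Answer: -6402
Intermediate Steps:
E = 291 (E = 4 + 287 = 291)
R*E = -22*291 = -6402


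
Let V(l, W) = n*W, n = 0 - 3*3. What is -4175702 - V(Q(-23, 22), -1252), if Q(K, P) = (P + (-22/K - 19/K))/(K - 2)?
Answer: -4186970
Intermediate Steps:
n = -9 (n = 0 - 9 = -9)
Q(K, P) = (P - 41/K)/(-2 + K)
V(l, W) = -9*W
-4175702 - V(Q(-23, 22), -1252) = -4175702 - (-9)*(-1252) = -4175702 - 1*11268 = -4175702 - 11268 = -4186970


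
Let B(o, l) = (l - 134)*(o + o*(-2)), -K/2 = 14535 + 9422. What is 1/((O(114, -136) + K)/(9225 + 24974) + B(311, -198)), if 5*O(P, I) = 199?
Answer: 15545/1605030579 ≈ 9.6852e-6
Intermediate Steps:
O(P, I) = 199/5 (O(P, I) = (⅕)*199 = 199/5)
K = -47914 (K = -2*(14535 + 9422) = -2*23957 = -47914)
B(o, l) = -o*(-134 + l) (B(o, l) = (-134 + l)*(o - 2*o) = (-134 + l)*(-o) = -o*(-134 + l))
1/((O(114, -136) + K)/(9225 + 24974) + B(311, -198)) = 1/((199/5 - 47914)/(9225 + 24974) + 311*(134 - 1*(-198))) = 1/(-239371/5/34199 + 311*(134 + 198)) = 1/(-239371/5*1/34199 + 311*332) = 1/(-21761/15545 + 103252) = 1/(1605030579/15545) = 15545/1605030579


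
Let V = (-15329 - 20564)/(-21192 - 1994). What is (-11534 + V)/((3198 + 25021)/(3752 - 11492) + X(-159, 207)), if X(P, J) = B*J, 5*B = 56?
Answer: -1034804837970/207702471821 ≈ -4.9821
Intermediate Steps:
B = 56/5 (B = (⅕)*56 = 56/5 ≈ 11.200)
V = 35893/23186 (V = -35893/(-23186) = -35893*(-1/23186) = 35893/23186 ≈ 1.5480)
X(P, J) = 56*J/5
(-11534 + V)/((3198 + 25021)/(3752 - 11492) + X(-159, 207)) = (-11534 + 35893/23186)/((3198 + 25021)/(3752 - 11492) + (56/5)*207) = -267391431/(23186*(28219/(-7740) + 11592/5)) = -267391431/(23186*(28219*(-1/7740) + 11592/5)) = -267391431/(23186*(-28219/7740 + 11592/5)) = -267391431/(23186*17916197/7740) = -267391431/23186*7740/17916197 = -1034804837970/207702471821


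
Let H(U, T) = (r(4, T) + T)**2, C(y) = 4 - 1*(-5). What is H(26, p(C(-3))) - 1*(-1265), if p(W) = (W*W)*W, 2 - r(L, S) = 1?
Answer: 534165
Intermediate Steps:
r(L, S) = 1 (r(L, S) = 2 - 1*1 = 2 - 1 = 1)
C(y) = 9 (C(y) = 4 + 5 = 9)
p(W) = W**3 (p(W) = W**2*W = W**3)
H(U, T) = (1 + T)**2
H(26, p(C(-3))) - 1*(-1265) = (1 + 9**3)**2 - 1*(-1265) = (1 + 729)**2 + 1265 = 730**2 + 1265 = 532900 + 1265 = 534165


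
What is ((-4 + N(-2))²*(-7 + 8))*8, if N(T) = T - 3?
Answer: 648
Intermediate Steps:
N(T) = -3 + T
((-4 + N(-2))²*(-7 + 8))*8 = ((-4 + (-3 - 2))²*(-7 + 8))*8 = ((-4 - 5)²*1)*8 = ((-9)²*1)*8 = (81*1)*8 = 81*8 = 648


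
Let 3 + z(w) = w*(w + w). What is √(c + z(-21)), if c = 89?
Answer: 22*√2 ≈ 31.113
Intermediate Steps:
z(w) = -3 + 2*w² (z(w) = -3 + w*(w + w) = -3 + w*(2*w) = -3 + 2*w²)
√(c + z(-21)) = √(89 + (-3 + 2*(-21)²)) = √(89 + (-3 + 2*441)) = √(89 + (-3 + 882)) = √(89 + 879) = √968 = 22*√2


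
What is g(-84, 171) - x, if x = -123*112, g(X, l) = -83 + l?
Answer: 13864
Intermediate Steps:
x = -13776
g(-84, 171) - x = (-83 + 171) - 1*(-13776) = 88 + 13776 = 13864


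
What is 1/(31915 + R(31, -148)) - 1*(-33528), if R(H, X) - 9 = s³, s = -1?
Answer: 1070314345/31923 ≈ 33528.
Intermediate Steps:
R(H, X) = 8 (R(H, X) = 9 + (-1)³ = 9 - 1 = 8)
1/(31915 + R(31, -148)) - 1*(-33528) = 1/(31915 + 8) - 1*(-33528) = 1/31923 + 33528 = 1070314345/31923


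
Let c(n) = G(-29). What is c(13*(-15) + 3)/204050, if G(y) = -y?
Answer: 29/204050 ≈ 0.00014212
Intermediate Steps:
c(n) = 29 (c(n) = -1*(-29) = 29)
c(13*(-15) + 3)/204050 = 29/204050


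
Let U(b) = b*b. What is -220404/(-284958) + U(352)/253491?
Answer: 5065437022/4013016021 ≈ 1.2623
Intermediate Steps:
U(b) = b²
-220404/(-284958) + U(352)/253491 = -220404/(-284958) + 352²/253491 = -220404*(-1/284958) + 123904*(1/253491) = 36734/47493 + 123904/253491 = 5065437022/4013016021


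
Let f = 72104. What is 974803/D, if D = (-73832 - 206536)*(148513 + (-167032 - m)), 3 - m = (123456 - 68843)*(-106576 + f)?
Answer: 974803/527831410971744 ≈ 1.8468e-9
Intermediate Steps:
m = 1882619339 (m = 3 - (123456 - 68843)*(-106576 + 72104) = 3 - 54613*(-34472) = 3 - 1*(-1882619336) = 3 + 1882619336 = 1882619339)
D = 527831410971744 (D = (-73832 - 206536)*(148513 + (-167032 - 1*1882619339)) = -280368*(148513 + (-167032 - 1882619339)) = -280368*(148513 - 1882786371) = -280368*(-1882637858) = 527831410971744)
974803/D = 974803/527831410971744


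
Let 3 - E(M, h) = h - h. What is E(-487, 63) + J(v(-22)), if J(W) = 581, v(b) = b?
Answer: 584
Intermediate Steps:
E(M, h) = 3 (E(M, h) = 3 - (h - h) = 3 - 1*0 = 3 + 0 = 3)
E(-487, 63) + J(v(-22)) = 3 + 581 = 584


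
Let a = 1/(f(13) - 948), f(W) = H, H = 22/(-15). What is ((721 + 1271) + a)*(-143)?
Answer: -4056917007/14242 ≈ -2.8486e+5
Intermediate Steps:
H = -22/15 (H = 22*(-1/15) = -22/15 ≈ -1.4667)
f(W) = -22/15
a = -15/14242 (a = 1/(-22/15 - 948) = 1/(-14242/15) = -15/14242 ≈ -0.0010532)
((721 + 1271) + a)*(-143) = ((721 + 1271) - 15/14242)*(-143) = (1992 - 15/14242)*(-143) = (28370049/14242)*(-143) = -4056917007/14242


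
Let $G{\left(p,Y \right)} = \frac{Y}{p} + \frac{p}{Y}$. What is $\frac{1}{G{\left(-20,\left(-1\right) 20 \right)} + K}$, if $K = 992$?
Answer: $\frac{1}{994} \approx 0.001006$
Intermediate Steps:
$\frac{1}{G{\left(-20,\left(-1\right) 20 \right)} + K} = \frac{1}{\left(\frac{\left(-1\right) 20}{-20} - \frac{20}{\left(-1\right) 20}\right) + 992} = \frac{1}{\left(\left(-20\right) \left(- \frac{1}{20}\right) - \frac{20}{-20}\right) + 992} = \frac{1}{\left(1 - -1\right) + 992} = \frac{1}{\left(1 + 1\right) + 992} = \frac{1}{2 + 992} = \frac{1}{994}$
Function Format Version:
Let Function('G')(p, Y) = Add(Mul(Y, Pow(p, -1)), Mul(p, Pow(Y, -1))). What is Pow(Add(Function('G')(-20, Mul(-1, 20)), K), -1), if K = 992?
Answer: Rational(1, 994) ≈ 0.0010060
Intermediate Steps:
Pow(Add(Function('G')(-20, Mul(-1, 20)), K), -1) = Pow(Add(Add(Mul(Mul(-1, 20), Pow(-20, -1)), Mul(-20, Pow(Mul(-1, 20), -1))), 992), -1) = Pow(Add(Add(Mul(-20, Rational(-1, 20)), Mul(-20, Pow(-20, -1))), 992), -1) = Pow(Add(Add(1, Mul(-20, Rational(-1, 20))), 992), -1) = Pow(Add(Add(1, 1), 992), -1) = Pow(Add(2, 992), -1) = Pow(994, -1) = Rational(1, 994)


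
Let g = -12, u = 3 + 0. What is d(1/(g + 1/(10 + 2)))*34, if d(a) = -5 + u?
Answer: -68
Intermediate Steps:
u = 3
d(a) = -2 (d(a) = -5 + 3 = -2)
d(1/(g + 1/(10 + 2)))*34 = -2*34 = -68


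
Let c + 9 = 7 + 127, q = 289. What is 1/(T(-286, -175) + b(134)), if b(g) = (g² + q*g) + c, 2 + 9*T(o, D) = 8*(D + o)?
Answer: 1/56397 ≈ 1.7731e-5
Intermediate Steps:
T(o, D) = -2/9 + 8*D/9 + 8*o/9 (T(o, D) = -2/9 + (8*(D + o))/9 = -2/9 + (8*D + 8*o)/9 = -2/9 + (8*D/9 + 8*o/9) = -2/9 + 8*D/9 + 8*o/9)
c = 125 (c = -9 + (7 + 127) = -9 + 134 = 125)
b(g) = 125 + g² + 289*g (b(g) = (g² + 289*g) + 125 = 125 + g² + 289*g)
1/(T(-286, -175) + b(134)) = 1/((-2/9 + (8/9)*(-175) + (8/9)*(-286)) + (125 + 134² + 289*134)) = 1/((-2/9 - 1400/9 - 2288/9) + (125 + 17956 + 38726)) = 1/(-410 + 56807) = 1/56397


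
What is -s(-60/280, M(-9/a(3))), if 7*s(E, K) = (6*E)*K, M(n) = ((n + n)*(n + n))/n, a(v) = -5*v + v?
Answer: 27/49 ≈ 0.55102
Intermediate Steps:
a(v) = -4*v
M(n) = 4*n (M(n) = ((2*n)*(2*n))/n = (4*n²)/n = 4*n)
s(E, K) = 6*E*K/7 (s(E, K) = ((6*E)*K)/7 = (6*E*K)/7 = 6*E*K/7)
-s(-60/280, M(-9/a(3))) = -6*(-60/280)*4*(-9/((-4*3)))/7 = -6*(-60*1/280)*4*(-9/(-12))/7 = -6*(-3)*4*(-9*(-1/12))/(7*14) = -6*(-3)*4*(¾)/(7*14) = -6*(-3)*3/(7*14) = -1*(-27/49) = 27/49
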